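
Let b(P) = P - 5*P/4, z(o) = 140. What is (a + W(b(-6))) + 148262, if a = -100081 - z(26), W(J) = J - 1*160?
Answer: 95765/2 ≈ 47883.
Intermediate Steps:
b(P) = -P/4 (b(P) = P - 5*P/4 = -P/4)
W(J) = -160 + J (W(J) = J - 160 = -160 + J)
a = -100221 (a = -100081 - 1*140 = -100081 - 140 = -100221)
(a + W(b(-6))) + 148262 = (-100221 + (-160 - ¼*(-6))) + 148262 = (-100221 + (-160 + 3/2)) + 148262 = (-100221 - 317/2) + 148262 = -200759/2 + 148262 = 95765/2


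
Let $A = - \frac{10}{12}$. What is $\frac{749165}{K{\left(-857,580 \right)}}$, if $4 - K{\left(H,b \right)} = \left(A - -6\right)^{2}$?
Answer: $- \frac{26969940}{817} \approx -33011.0$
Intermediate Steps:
$A = - \frac{5}{6}$ ($A = \left(-10\right) \frac{1}{12} = - \frac{5}{6} \approx -0.83333$)
$K{\left(H,b \right)} = - \frac{817}{36}$ ($K{\left(H,b \right)} = 4 - \left(- \frac{5}{6} - -6\right)^{2} = 4 - \left(- \frac{5}{6} + 6\right)^{2} = 4 - \left(\frac{31}{6}\right)^{2} = 4 - \frac{961}{36} = - \frac{817}{36}$)
$\frac{749165}{K{\left(-857,580 \right)}} = \frac{749165}{- \frac{817}{36}} = 749165 \left(- \frac{36}{817}\right) = - \frac{26969940}{817}$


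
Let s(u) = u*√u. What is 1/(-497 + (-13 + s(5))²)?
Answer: 203/43291 - 130*√5/43291 ≈ -0.0020256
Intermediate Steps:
s(u) = u^(3/2)
1/(-497 + (-13 + s(5))²) = 1/(-497 + (-13 + 5^(3/2))²) = 1/(-497 + (-13 + 5*√5)²)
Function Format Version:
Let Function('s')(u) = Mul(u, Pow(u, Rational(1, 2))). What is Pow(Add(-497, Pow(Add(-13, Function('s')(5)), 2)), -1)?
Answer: Add(Rational(203, 43291), Mul(Rational(-130, 43291), Pow(5, Rational(1, 2)))) ≈ -0.0020256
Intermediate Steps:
Function('s')(u) = Pow(u, Rational(3, 2))
Pow(Add(-497, Pow(Add(-13, Function('s')(5)), 2)), -1) = Pow(Add(-497, Pow(Add(-13, Pow(5, Rational(3, 2))), 2)), -1) = Pow(Add(-497, Pow(Add(-13, Mul(5, Pow(5, Rational(1, 2)))), 2)), -1)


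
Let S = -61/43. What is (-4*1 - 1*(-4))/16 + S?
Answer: -61/43 ≈ -1.4186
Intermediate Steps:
S = -61/43 (S = -61*1/43 = -61/43 ≈ -1.4186)
(-4*1 - 1*(-4))/16 + S = (-4*1 - 1*(-4))/16 - 61/43 = (-4 + 4)/16 - 61/43 = (1/16)*0 - 61/43 = 0 - 61/43 = -61/43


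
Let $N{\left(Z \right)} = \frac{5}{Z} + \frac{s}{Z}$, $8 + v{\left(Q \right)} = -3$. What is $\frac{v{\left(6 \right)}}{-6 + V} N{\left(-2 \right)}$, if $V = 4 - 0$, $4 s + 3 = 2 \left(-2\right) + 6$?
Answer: $- \frac{209}{16} \approx -13.063$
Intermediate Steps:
$v{\left(Q \right)} = -11$ ($v{\left(Q \right)} = -8 - 3 = -11$)
$s = - \frac{1}{4}$ ($s = - \frac{3}{4} + \frac{2 \left(-2\right) + 6}{4} = - \frac{3}{4} + \frac{-4 + 6}{4} = - \frac{3}{4} + \frac{1}{4} \cdot 2 = - \frac{3}{4} + \frac{1}{2} = - \frac{1}{4} \approx -0.25$)
$V = 4$ ($V = 4 + 0 = 4$)
$N{\left(Z \right)} = \frac{19}{4 Z}$ ($N{\left(Z \right)} = \frac{5}{Z} - \frac{1}{4 Z} = \frac{19}{4 Z}$)
$\frac{v{\left(6 \right)}}{-6 + V} N{\left(-2 \right)} = - \frac{11}{-6 + 4} \frac{19}{4 \left(-2\right)} = - \frac{11}{-2} \cdot \frac{19}{4} \left(- \frac{1}{2}\right) = \left(-11\right) \left(- \frac{1}{2}\right) \left(- \frac{19}{8}\right) = \frac{11}{2} \left(- \frac{19}{8}\right) = - \frac{209}{16}$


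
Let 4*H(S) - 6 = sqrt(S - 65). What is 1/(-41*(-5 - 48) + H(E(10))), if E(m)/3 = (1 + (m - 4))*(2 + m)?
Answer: 34792/75655017 - 4*sqrt(187)/75655017 ≈ 0.00045915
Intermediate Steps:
E(m) = 3*(-3 + m)*(2 + m) (E(m) = 3*((1 + (m - 4))*(2 + m)) = 3*((1 + (-4 + m))*(2 + m)) = 3*((-3 + m)*(2 + m)) = 3*(-3 + m)*(2 + m))
H(S) = 3/2 + sqrt(-65 + S)/4 (H(S) = 3/2 + sqrt(S - 65)/4 = 3/2 + sqrt(-65 + S)/4)
1/(-41*(-5 - 48) + H(E(10))) = 1/(-41*(-5 - 48) + (3/2 + sqrt(-65 + (-18 - 3*10 + 3*10**2))/4)) = 1/(-41*(-53) + (3/2 + sqrt(-65 + (-18 - 30 + 3*100))/4)) = 1/(2173 + (3/2 + sqrt(-65 + (-18 - 30 + 300))/4)) = 1/(2173 + (3/2 + sqrt(-65 + 252)/4)) = 1/(2173 + (3/2 + sqrt(187)/4)) = 1/(4349/2 + sqrt(187)/4)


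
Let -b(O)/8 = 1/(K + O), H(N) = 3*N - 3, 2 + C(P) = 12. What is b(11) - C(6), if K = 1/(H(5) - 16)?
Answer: -462/43 ≈ -10.744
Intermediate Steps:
C(P) = 10 (C(P) = -2 + 12 = 10)
H(N) = -3 + 3*N
K = -¼ (K = 1/((-3 + 3*5) - 16) = 1/((-3 + 15) - 16) = 1/(12 - 16) = 1/(-4) = -¼ ≈ -0.25000)
b(O) = -8/(-¼ + O)
b(11) - C(6) = -32/(-1 + 4*11) - 1*10 = -32/(-1 + 44) - 10 = -32/43 - 10 = -462/43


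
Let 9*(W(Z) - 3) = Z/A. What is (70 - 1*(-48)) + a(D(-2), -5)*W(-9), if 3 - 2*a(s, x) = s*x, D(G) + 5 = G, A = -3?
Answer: 194/3 ≈ 64.667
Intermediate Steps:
D(G) = -5 + G
W(Z) = 3 - Z/27 (W(Z) = 3 + (Z/(-3))/9 = 3 + (Z*(-1/3))/9 = 3 + (-Z/3)/9 = 3 - Z/27)
a(s, x) = 3/2 - s*x/2
(70 - 1*(-48)) + a(D(-2), -5)*W(-9) = (70 - 1*(-48)) + (3/2 - 1/2*(-5 - 2)*(-5))*(3 - 1/27*(-9)) = (70 + 48) + (3/2 - 1/2*(-7)*(-5))*(3 + 1/3) = 118 + (3/2 - 35/2)*(10/3) = 118 - 16*10/3 = 118 - 160/3 = 194/3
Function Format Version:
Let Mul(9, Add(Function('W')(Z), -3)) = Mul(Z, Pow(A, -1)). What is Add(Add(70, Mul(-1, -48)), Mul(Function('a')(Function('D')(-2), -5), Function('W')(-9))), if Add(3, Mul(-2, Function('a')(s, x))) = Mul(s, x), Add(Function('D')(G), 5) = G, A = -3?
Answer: Rational(194, 3) ≈ 64.667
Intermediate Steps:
Function('D')(G) = Add(-5, G)
Function('W')(Z) = Add(3, Mul(Rational(-1, 27), Z)) (Function('W')(Z) = Add(3, Mul(Rational(1, 9), Mul(Z, Pow(-3, -1)))) = Add(3, Mul(Rational(1, 9), Mul(Z, Rational(-1, 3)))) = Add(3, Mul(Rational(1, 9), Mul(Rational(-1, 3), Z))) = Add(3, Mul(Rational(-1, 27), Z)))
Function('a')(s, x) = Add(Rational(3, 2), Mul(Rational(-1, 2), s, x)) (Function('a')(s, x) = Add(Rational(3, 2), Mul(Rational(-1, 2), Mul(s, x))) = Add(Rational(3, 2), Mul(Rational(-1, 2), s, x)))
Add(Add(70, Mul(-1, -48)), Mul(Function('a')(Function('D')(-2), -5), Function('W')(-9))) = Add(Add(70, Mul(-1, -48)), Mul(Add(Rational(3, 2), Mul(Rational(-1, 2), Add(-5, -2), -5)), Add(3, Mul(Rational(-1, 27), -9)))) = Add(Add(70, 48), Mul(Add(Rational(3, 2), Mul(Rational(-1, 2), -7, -5)), Add(3, Rational(1, 3)))) = Add(118, Mul(Add(Rational(3, 2), Rational(-35, 2)), Rational(10, 3))) = Add(118, Mul(-16, Rational(10, 3))) = Add(118, Rational(-160, 3)) = Rational(194, 3)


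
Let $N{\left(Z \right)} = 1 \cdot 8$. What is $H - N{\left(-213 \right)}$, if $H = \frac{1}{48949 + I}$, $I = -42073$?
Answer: $- \frac{55007}{6876} \approx -7.9999$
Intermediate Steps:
$N{\left(Z \right)} = 8$
$H = \frac{1}{6876}$ ($H = \frac{1}{48949 - 42073} = \frac{1}{6876} \approx 0.00014543$)
$H - N{\left(-213 \right)} = \frac{1}{6876} - 8 = - \frac{55007}{6876}$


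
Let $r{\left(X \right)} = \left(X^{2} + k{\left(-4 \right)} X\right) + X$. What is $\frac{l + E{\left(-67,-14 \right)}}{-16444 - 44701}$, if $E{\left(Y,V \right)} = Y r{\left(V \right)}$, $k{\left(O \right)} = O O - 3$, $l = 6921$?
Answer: $- \frac{6921}{61145} \approx -0.11319$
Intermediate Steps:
$k{\left(O \right)} = -3 + O^{2}$ ($k{\left(O \right)} = O^{2} - 3 = -3 + O^{2}$)
$r{\left(X \right)} = X^{2} + 14 X$ ($r{\left(X \right)} = \left(X^{2} + \left(-3 + \left(-4\right)^{2}\right) X\right) + X = \left(X^{2} + \left(-3 + 16\right) X\right) + X = \left(X^{2} + 13 X\right) + X = X^{2} + 14 X$)
$E{\left(Y,V \right)} = V Y \left(14 + V\right)$ ($E{\left(Y,V \right)} = Y V \left(14 + V\right) = V Y \left(14 + V\right)$)
$\frac{l + E{\left(-67,-14 \right)}}{-16444 - 44701} = \frac{6921 - - 938 \left(14 - 14\right)}{-16444 - 44701} = \frac{6921 - \left(-938\right) 0}{-61145} = \left(6921 + 0\right) \left(- \frac{1}{61145}\right) = 6921 \left(- \frac{1}{61145}\right) = - \frac{6921}{61145}$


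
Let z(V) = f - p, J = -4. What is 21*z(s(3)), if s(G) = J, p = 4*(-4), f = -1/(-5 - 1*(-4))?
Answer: 357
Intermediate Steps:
f = 1 (f = -1/(-5 + 4) = -1/(-1) = -1*(-1) = 1)
p = -16
s(G) = -4
z(V) = 17 (z(V) = 1 - 1*(-16) = 1 + 16 = 17)
21*z(s(3)) = 21*17 = 357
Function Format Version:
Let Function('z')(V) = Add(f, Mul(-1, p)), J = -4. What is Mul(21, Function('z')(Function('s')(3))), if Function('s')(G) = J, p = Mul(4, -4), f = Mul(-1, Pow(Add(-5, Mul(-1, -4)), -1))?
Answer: 357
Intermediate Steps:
f = 1 (f = Mul(-1, Pow(Add(-5, 4), -1)) = Mul(-1, Pow(-1, -1)) = Mul(-1, -1) = 1)
p = -16
Function('s')(G) = -4
Function('z')(V) = 17 (Function('z')(V) = Add(1, Mul(-1, -16)) = Add(1, 16) = 17)
Mul(21, Function('z')(Function('s')(3))) = Mul(21, 17) = 357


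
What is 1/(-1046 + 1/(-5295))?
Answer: -5295/5538571 ≈ -0.00095602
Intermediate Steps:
1/(-1046 + 1/(-5295)) = 1/(-1046 - 1/5295) = 1/(-5538571/5295) = -5295/5538571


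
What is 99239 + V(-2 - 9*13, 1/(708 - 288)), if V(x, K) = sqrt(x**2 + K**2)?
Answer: 99239 + sqrt(2498000401)/420 ≈ 99358.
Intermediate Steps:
V(x, K) = sqrt(K**2 + x**2)
99239 + V(-2 - 9*13, 1/(708 - 288)) = 99239 + sqrt((1/(708 - 288))**2 + (-2 - 9*13)**2) = 99239 + sqrt((1/420)**2 + (-2 - 117)**2) = 99239 + sqrt((1/420)**2 + (-119)**2) = 99239 + sqrt(1/176400 + 14161) = 99239 + sqrt(2498000401/176400) = 99239 + sqrt(2498000401)/420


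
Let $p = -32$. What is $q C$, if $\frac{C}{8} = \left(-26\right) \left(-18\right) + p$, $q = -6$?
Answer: $-20928$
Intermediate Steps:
$C = 3488$ ($C = 8 \left(\left(-26\right) \left(-18\right) - 32\right) = 8 \left(468 - 32\right) = 8 \cdot 436 = 3488$)
$q C = \left(-6\right) 3488 = -20928$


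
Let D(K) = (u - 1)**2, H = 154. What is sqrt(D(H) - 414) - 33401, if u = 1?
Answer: -33401 + 3*I*sqrt(46) ≈ -33401.0 + 20.347*I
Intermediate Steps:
D(K) = 0 (D(K) = (1 - 1)**2 = 0**2 = 0)
sqrt(D(H) - 414) - 33401 = sqrt(0 - 414) - 33401 = sqrt(-414) - 33401 = 3*I*sqrt(46) - 33401 = -33401 + 3*I*sqrt(46)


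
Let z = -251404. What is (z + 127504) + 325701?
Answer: 201801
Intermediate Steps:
(z + 127504) + 325701 = (-251404 + 127504) + 325701 = -123900 + 325701 = 201801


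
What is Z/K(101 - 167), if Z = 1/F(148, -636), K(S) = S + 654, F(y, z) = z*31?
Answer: -1/11593008 ≈ -8.6259e-8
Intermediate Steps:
F(y, z) = 31*z
K(S) = 654 + S
Z = -1/19716 (Z = 1/(31*(-636)) = 1/(-19716) = -1/19716 ≈ -5.0720e-5)
Z/K(101 - 167) = -1/(19716*(654 + (101 - 167))) = -1/(19716*(654 - 66)) = -1/19716/588 = -1/19716*1/588 = -1/11593008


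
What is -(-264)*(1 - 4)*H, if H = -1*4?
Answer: 3168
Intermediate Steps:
H = -4
-(-264)*(1 - 4)*H = -(-264)*(1 - 4)*(-4) = -(-264)*(-3*(-4)) = -(-264)*12 = -264*(-12) = 3168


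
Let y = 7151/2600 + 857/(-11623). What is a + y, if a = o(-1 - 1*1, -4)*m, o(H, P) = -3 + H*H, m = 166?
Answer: 5097374673/30219800 ≈ 168.68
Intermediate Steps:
y = 80887873/30219800 (y = 7151*(1/2600) + 857*(-1/11623) = 7151/2600 - 857/11623 = 80887873/30219800 ≈ 2.6767)
o(H, P) = -3 + H²
a = 166 (a = (-3 + (-1 - 1*1)²)*166 = (-3 + (-1 - 1)²)*166 = (-3 + (-2)²)*166 = (-3 + 4)*166 = 1*166 = 166)
a + y = 166 + 80887873/30219800 = 5097374673/30219800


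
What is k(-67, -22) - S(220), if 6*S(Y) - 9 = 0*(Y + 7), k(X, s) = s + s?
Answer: -91/2 ≈ -45.500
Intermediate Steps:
k(X, s) = 2*s
S(Y) = 3/2 (S(Y) = 3/2 + (0*(Y + 7))/6 = 3/2 + (0*(7 + Y))/6 = 3/2 + (1/6)*0 = 3/2 + 0 = 3/2)
k(-67, -22) - S(220) = 2*(-22) - 1*3/2 = -44 - 3/2 = -91/2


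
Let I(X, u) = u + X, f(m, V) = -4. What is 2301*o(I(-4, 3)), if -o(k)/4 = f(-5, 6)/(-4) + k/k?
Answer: -18408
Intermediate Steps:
I(X, u) = X + u
o(k) = -8 (o(k) = -4*(-4/(-4) + k/k) = -4*(-4*(-1/4) + 1) = -4*(1 + 1) = -4*2 = -8)
2301*o(I(-4, 3)) = 2301*(-8) = -18408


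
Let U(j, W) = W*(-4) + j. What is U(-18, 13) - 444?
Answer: -514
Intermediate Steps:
U(j, W) = j - 4*W (U(j, W) = -4*W + j = j - 4*W)
U(-18, 13) - 444 = (-18 - 4*13) - 444 = (-18 - 52) - 444 = -70 - 444 = -514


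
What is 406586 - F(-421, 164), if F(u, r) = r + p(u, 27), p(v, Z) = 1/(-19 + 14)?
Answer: 2032111/5 ≈ 4.0642e+5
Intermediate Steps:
p(v, Z) = -⅕ (p(v, Z) = 1/(-5) = -⅕)
F(u, r) = -⅕ + r (F(u, r) = r - ⅕ = -⅕ + r)
406586 - F(-421, 164) = 406586 - (-⅕ + 164) = 406586 - 1*819/5 = 406586 - 819/5 = 2032111/5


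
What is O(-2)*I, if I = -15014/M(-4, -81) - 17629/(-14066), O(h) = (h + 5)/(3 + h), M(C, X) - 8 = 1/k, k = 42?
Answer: -26591729505/4740242 ≈ -5609.8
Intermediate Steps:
M(C, X) = 337/42 (M(C, X) = 8 + 1/42 = 337/42)
O(h) = (5 + h)/(3 + h)
I = -8863909835/4740242 (I = -15014/337/42 - 17629/(-14066) = -15014*42/337 - 17629*(-1/14066) = -630588/337 + 17629/14066 = -8863909835/4740242 ≈ -1869.9)
O(-2)*I = ((5 - 2)/(3 - 2))*(-8863909835/4740242) = (3/1)*(-8863909835/4740242) = (1*3)*(-8863909835/4740242) = 3*(-8863909835/4740242) = -26591729505/4740242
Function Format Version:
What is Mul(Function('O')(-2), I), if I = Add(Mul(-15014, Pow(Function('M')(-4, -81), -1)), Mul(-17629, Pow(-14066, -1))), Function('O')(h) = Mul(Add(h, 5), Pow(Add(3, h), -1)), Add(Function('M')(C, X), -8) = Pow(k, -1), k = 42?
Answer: Rational(-26591729505, 4740242) ≈ -5609.8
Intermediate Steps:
Function('M')(C, X) = Rational(337, 42) (Function('M')(C, X) = Add(8, Pow(42, -1)) = Add(8, Rational(1, 42)) = Rational(337, 42))
Function('O')(h) = Mul(Pow(Add(3, h), -1), Add(5, h)) (Function('O')(h) = Mul(Add(5, h), Pow(Add(3, h), -1)) = Mul(Pow(Add(3, h), -1), Add(5, h)))
I = Rational(-8863909835, 4740242) (I = Add(Mul(-15014, Pow(Rational(337, 42), -1)), Mul(-17629, Pow(-14066, -1))) = Add(Mul(-15014, Rational(42, 337)), Mul(-17629, Rational(-1, 14066))) = Add(Rational(-630588, 337), Rational(17629, 14066)) = Rational(-8863909835, 4740242) ≈ -1869.9)
Mul(Function('O')(-2), I) = Mul(Mul(Pow(Add(3, -2), -1), Add(5, -2)), Rational(-8863909835, 4740242)) = Mul(Mul(Pow(1, -1), 3), Rational(-8863909835, 4740242)) = Mul(Mul(1, 3), Rational(-8863909835, 4740242)) = Mul(3, Rational(-8863909835, 4740242)) = Rational(-26591729505, 4740242)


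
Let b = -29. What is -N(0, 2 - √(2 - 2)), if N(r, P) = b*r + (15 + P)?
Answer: -17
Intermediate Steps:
N(r, P) = 15 + P - 29*r (N(r, P) = -29*r + (15 + P) = 15 + P - 29*r)
-N(0, 2 - √(2 - 2)) = -(15 + (2 - √(2 - 2)) - 29*0) = -(15 + (2 - √0) + 0) = -(15 + (2 - 1*0) + 0) = -(15 + (2 + 0) + 0) = -(15 + 2 + 0) = -1*17 = -17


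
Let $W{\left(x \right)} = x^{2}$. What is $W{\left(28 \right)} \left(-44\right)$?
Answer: $-34496$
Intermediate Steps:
$W{\left(28 \right)} \left(-44\right) = 28^{2} \left(-44\right) = 784 \left(-44\right) = -34496$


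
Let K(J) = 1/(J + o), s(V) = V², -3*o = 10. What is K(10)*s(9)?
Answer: 243/20 ≈ 12.150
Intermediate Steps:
o = -10/3 (o = -⅓*10 = -10/3 ≈ -3.3333)
K(J) = 1/(-10/3 + J) (K(J) = 1/(J - 10/3) = 1/(-10/3 + J))
K(10)*s(9) = (3/(-10 + 3*10))*9² = (3/(-10 + 30))*81 = (3/20)*81 = 243/20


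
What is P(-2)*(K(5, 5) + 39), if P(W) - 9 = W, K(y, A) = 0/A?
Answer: 273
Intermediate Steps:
K(y, A) = 0
P(W) = 9 + W
P(-2)*(K(5, 5) + 39) = (9 - 2)*(0 + 39) = 7*39 = 273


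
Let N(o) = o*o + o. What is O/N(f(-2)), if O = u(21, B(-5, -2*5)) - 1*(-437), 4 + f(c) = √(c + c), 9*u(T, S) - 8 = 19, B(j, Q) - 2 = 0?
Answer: 176/13 + 308*I/13 ≈ 13.538 + 23.692*I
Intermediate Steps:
B(j, Q) = 2 (B(j, Q) = 2 + 0 = 2)
u(T, S) = 3 (u(T, S) = 8/9 + (⅑)*19 = 8/9 + 19/9 = 3)
f(c) = -4 + √2*√c (f(c) = -4 + √(c + c) = -4 + √(2*c) = -4 + √2*√c)
N(o) = o + o² (N(o) = o² + o = o + o²)
O = 440 (O = 3 - 1*(-437) = 3 + 437 = 440)
O/N(f(-2)) = 440/(((-4 + √2*√(-2))*(1 + (-4 + √2*√(-2))))) = 440/(((-4 + √2*(I*√2))*(1 + (-4 + √2*(I*√2))))) = 440/(((-4 + 2*I)*(1 + (-4 + 2*I)))) = 440/(((-4 + 2*I)*(-3 + 2*I))) = 440*((-4 - 2*I)*(-3 - 2*I)/260) = 22*(-4 - 2*I)*(-3 - 2*I)/13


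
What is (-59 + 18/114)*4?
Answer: -4472/19 ≈ -235.37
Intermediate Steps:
(-59 + 18/114)*4 = (-59 + 18*(1/114))*4 = (-59 + 3/19)*4 = -1118/19*4 = -4472/19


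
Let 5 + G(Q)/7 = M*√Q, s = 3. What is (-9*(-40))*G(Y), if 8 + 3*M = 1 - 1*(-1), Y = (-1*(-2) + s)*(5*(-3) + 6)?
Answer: -12600 - 15120*I*√5 ≈ -12600.0 - 33809.0*I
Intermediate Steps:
Y = -45 (Y = (-1*(-2) + 3)*(5*(-3) + 6) = (2 + 3)*(-15 + 6) = 5*(-9) = -45)
M = -2 (M = -8/3 + (1 - 1*(-1))/3 = -8/3 + (1 + 1)/3 = -8/3 + (⅓)*2 = -8/3 + ⅔ = -2)
G(Q) = -35 - 14*√Q (G(Q) = -35 + 7*(-2*√Q) = -35 - 14*√Q)
(-9*(-40))*G(Y) = (-9*(-40))*(-35 - 42*I*√5) = 360*(-35 - 42*I*√5) = -12600 - 15120*I*√5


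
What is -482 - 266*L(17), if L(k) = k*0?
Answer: -482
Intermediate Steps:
L(k) = 0
-482 - 266*L(17) = -482 - 266*0 = -482 + 0 = -482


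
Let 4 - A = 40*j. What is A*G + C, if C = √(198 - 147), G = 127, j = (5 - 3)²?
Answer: -19812 + √51 ≈ -19805.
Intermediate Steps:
j = 4 (j = 2² = 4)
C = √51 ≈ 7.1414
A = -156 (A = 4 - 40*4 = 4 - 1*160 = 4 - 160 = -156)
A*G + C = -156*127 + √51 = -19812 + √51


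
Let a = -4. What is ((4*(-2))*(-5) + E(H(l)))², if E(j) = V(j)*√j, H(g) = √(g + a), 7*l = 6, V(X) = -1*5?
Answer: 25*(56 - 7^(¾)*22^(¼)*√I)²/49 ≈ 1223.4 - 332.28*I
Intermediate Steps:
V(X) = -5
l = 6/7 (l = (⅐)*6 = 6/7 ≈ 0.85714)
H(g) = √(-4 + g) (H(g) = √(g - 4) = √(-4 + g))
E(j) = -5*√j
((4*(-2))*(-5) + E(H(l)))² = ((4*(-2))*(-5) - 5*(-4 + 6/7)^(¼))² = (-8*(-5) - 5*(-22)^(¼)*7^(¾)/7)² = (40 - 5*7^(¾)*22^(¼)*√I/7)²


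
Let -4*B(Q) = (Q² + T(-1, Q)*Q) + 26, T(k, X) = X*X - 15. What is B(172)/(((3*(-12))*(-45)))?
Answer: -2557739/3240 ≈ -789.43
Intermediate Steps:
T(k, X) = -15 + X² (T(k, X) = X² - 15 = -15 + X²)
B(Q) = -13/2 - Q²/4 - Q*(-15 + Q²)/4 (B(Q) = -((Q² + (-15 + Q²)*Q) + 26)/4 = -((Q² + Q*(-15 + Q²)) + 26)/4 = -(26 + Q² + Q*(-15 + Q²))/4 = -13/2 - Q²/4 - Q*(-15 + Q²)/4)
B(172)/(((3*(-12))*(-45))) = (-13/2 - ¼*172² - ¼*172³ + (15/4)*172)/(((3*(-12))*(-45))) = (-13/2 - ¼*29584 - ¼*5088448 + 645)/((-36*(-45))) = (-13/2 - 7396 - 1272112 + 645)/1620 = -2557739/2*1/1620 = -2557739/3240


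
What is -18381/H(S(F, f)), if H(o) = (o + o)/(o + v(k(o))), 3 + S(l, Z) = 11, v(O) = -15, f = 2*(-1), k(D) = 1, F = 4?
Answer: 128667/16 ≈ 8041.7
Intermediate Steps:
f = -2
S(l, Z) = 8 (S(l, Z) = -3 + 11 = 8)
H(o) = 2*o/(-15 + o) (H(o) = (o + o)/(o - 15) = (2*o)/(-15 + o) = 2*o/(-15 + o))
-18381/H(S(F, f)) = -18381/(2*8/(-15 + 8)) = -18381/(2*8/(-7)) = -18381/(2*8*(-⅐)) = -18381/(-16/7) = -18381*(-7/16) = 128667/16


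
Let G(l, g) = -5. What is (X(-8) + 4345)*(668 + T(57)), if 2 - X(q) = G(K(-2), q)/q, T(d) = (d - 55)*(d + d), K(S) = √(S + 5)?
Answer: 3894352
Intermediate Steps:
K(S) = √(5 + S)
T(d) = 2*d*(-55 + d) (T(d) = (-55 + d)*(2*d) = 2*d*(-55 + d))
X(q) = 2 + 5/q (X(q) = 2 - (-5)/q = 2 + 5/q)
(X(-8) + 4345)*(668 + T(57)) = ((2 + 5/(-8)) + 4345)*(668 + 2*57*(-55 + 57)) = ((2 + 5*(-⅛)) + 4345)*(668 + 2*57*2) = ((2 - 5/8) + 4345)*(668 + 228) = (11/8 + 4345)*896 = (34771/8)*896 = 3894352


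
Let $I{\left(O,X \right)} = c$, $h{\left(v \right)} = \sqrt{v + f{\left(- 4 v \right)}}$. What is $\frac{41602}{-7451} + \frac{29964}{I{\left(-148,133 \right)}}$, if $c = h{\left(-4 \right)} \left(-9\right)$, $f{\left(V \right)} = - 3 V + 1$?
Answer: $- \frac{41602}{7451} + \frac{9988 i \sqrt{51}}{153} \approx -5.5834 + 466.2 i$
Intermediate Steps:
$f{\left(V \right)} = 1 - 3 V$
$h{\left(v \right)} = \sqrt{1 + 13 v}$ ($h{\left(v \right)} = \sqrt{v - \left(-1 + 3 \left(- 4 v\right)\right)} = \sqrt{v + \left(1 + 12 v\right)} = \sqrt{1 + 13 v}$)
$c = - 9 i \sqrt{51}$ ($c = \sqrt{1 + 13 \left(-4\right)} \left(-9\right) = \sqrt{1 - 52} \left(-9\right) = \sqrt{-51} \left(-9\right) = i \sqrt{51} \left(-9\right) = - 9 i \sqrt{51} \approx - 64.273 i$)
$I{\left(O,X \right)} = - 9 i \sqrt{51}$
$\frac{41602}{-7451} + \frac{29964}{I{\left(-148,133 \right)}} = \frac{41602}{-7451} + \frac{29964}{\left(-9\right) i \sqrt{51}} = 41602 \left(- \frac{1}{7451}\right) + 29964 \frac{i \sqrt{51}}{459} = - \frac{41602}{7451} + \frac{9988 i \sqrt{51}}{153}$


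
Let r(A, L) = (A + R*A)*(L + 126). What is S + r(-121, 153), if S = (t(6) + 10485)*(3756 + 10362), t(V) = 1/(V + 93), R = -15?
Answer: 4900499954/33 ≈ 1.4850e+8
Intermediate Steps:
t(V) = 1/(93 + V)
r(A, L) = -14*A*(126 + L) (r(A, L) = (A - 15*A)*(L + 126) = (-14*A)*(126 + L) = -14*A*(126 + L))
S = 4884903296/33 (S = (1/(93 + 6) + 10485)*(3756 + 10362) = (1/99 + 10485)*14118 = (1038016/99)*14118 = 4884903296/33 ≈ 1.4803e+8)
S + r(-121, 153) = 4884903296/33 + 14*(-121)*(-126 - 1*153) = 4884903296/33 + 14*(-121)*(-126 - 153) = 4884903296/33 + 14*(-121)*(-279) = 4884903296/33 + 472626 = 4900499954/33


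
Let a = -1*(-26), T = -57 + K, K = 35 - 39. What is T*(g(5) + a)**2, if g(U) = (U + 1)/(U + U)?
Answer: -1079029/25 ≈ -43161.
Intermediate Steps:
K = -4
g(U) = (1 + U)/(2*U) (g(U) = (1 + U)/((2*U)) = (1 + U)*(1/(2*U)) = (1 + U)/(2*U))
T = -61 (T = -57 - 4 = -61)
a = 26
T*(g(5) + a)**2 = -61*((1/2)*(1 + 5)/5 + 26)**2 = -61*((1/2)*(1/5)*6 + 26)**2 = -61*(3/5 + 26)**2 = -61*(133/5)**2 = -61*17689/25 = -1079029/25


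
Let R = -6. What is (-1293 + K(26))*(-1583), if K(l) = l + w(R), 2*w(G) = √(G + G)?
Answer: 2005661 - 1583*I*√3 ≈ 2.0057e+6 - 2741.8*I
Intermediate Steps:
w(G) = √2*√G/2 (w(G) = √(G + G)/2 = √(2*G)/2 = (√2*√G)/2 = √2*√G/2)
K(l) = l + I*√3 (K(l) = l + √2*√(-6)/2 = l + √2*(I*√6)/2 = l + I*√3)
(-1293 + K(26))*(-1583) = (-1293 + (26 + I*√3))*(-1583) = (-1267 + I*√3)*(-1583) = 2005661 - 1583*I*√3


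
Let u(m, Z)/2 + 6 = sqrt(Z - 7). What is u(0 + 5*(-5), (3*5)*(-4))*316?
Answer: -3792 + 632*I*sqrt(67) ≈ -3792.0 + 5173.1*I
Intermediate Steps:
u(m, Z) = -12 + 2*sqrt(-7 + Z) (u(m, Z) = -12 + 2*sqrt(Z - 7) = -12 + 2*sqrt(-7 + Z))
u(0 + 5*(-5), (3*5)*(-4))*316 = (-12 + 2*sqrt(-7 + (3*5)*(-4)))*316 = (-12 + 2*sqrt(-7 + 15*(-4)))*316 = (-12 + 2*sqrt(-7 - 60))*316 = (-12 + 2*sqrt(-67))*316 = (-12 + 2*(I*sqrt(67)))*316 = (-12 + 2*I*sqrt(67))*316 = -3792 + 632*I*sqrt(67)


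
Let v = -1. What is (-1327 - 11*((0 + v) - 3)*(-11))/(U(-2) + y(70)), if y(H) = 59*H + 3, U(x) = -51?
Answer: -1811/4082 ≈ -0.44366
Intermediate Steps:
y(H) = 3 + 59*H
(-1327 - 11*((0 + v) - 3)*(-11))/(U(-2) + y(70)) = (-1327 - 11*((0 - 1) - 3)*(-11))/(-51 + (3 + 59*70)) = (-1327 - 11*(-1 - 3)*(-11))/(-51 + (3 + 4130)) = (-1327 - 11*(-4)*(-11))/(-51 + 4133) = (-1327 + 44*(-11))/4082 = (-1327 - 484)*(1/4082) = -1811*1/4082 = -1811/4082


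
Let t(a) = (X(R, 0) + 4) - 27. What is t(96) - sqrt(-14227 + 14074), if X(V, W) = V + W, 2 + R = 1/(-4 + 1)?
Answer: -76/3 - 3*I*sqrt(17) ≈ -25.333 - 12.369*I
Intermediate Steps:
R = -7/3 (R = -2 + 1/(-4 + 1) = -2 + 1/(-3) = -2 - 1/3 = -7/3 ≈ -2.3333)
t(a) = -76/3 (t(a) = ((-7/3 + 0) + 4) - 27 = (-7/3 + 4) - 27 = 5/3 - 27 = -76/3)
t(96) - sqrt(-14227 + 14074) = -76/3 - sqrt(-14227 + 14074) = -76/3 - sqrt(-153) = -76/3 - 3*I*sqrt(17)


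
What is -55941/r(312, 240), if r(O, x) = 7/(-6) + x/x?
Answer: 335646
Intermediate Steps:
r(O, x) = -⅙ (r(O, x) = 7*(-⅙) + 1 = -7/6 + 1 = -⅙)
-55941/r(312, 240) = -55941/(-⅙) = -55941*(-6) = 335646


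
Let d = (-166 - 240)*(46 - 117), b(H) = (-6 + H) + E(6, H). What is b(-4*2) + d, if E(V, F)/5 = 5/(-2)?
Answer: 57599/2 ≈ 28800.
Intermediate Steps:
E(V, F) = -25/2 (E(V, F) = 5*(5/(-2)) = 5*(5*(-½)) = 5*(-5/2) = -25/2)
b(H) = -37/2 + H (b(H) = (-6 + H) - 25/2 = -37/2 + H)
d = 28826 (d = -406*(-71) = 28826)
b(-4*2) + d = (-37/2 - 4*2) + 28826 = (-37/2 - 8) + 28826 = -53/2 + 28826 = 57599/2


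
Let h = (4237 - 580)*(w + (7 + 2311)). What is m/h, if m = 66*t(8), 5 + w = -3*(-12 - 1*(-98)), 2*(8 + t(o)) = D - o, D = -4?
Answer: -308/2505045 ≈ -0.00012295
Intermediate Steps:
t(o) = -10 - o/2 (t(o) = -8 + (-4 - o)/2 = -8 + (-2 - o/2) = -10 - o/2)
w = -263 (w = -5 - 3*(-12 - 1*(-98)) = -5 - 3*(-12 + 98) = -5 - 3*86 = -5 - 258 = -263)
h = 7515135 (h = (4237 - 580)*(-263 + (7 + 2311)) = 3657*(-263 + 2318) = 3657*2055 = 7515135)
m = -924 (m = 66*(-10 - ½*8) = 66*(-10 - 4) = 66*(-14) = -924)
m/h = -924/7515135 = -924*1/7515135 = -308/2505045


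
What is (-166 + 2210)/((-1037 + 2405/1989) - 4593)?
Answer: -312732/861205 ≈ -0.36313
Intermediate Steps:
(-166 + 2210)/((-1037 + 2405/1989) - 4593) = 2044/((-1037 + 2405*(1/1989)) - 4593) = 2044/((-1037 + 185/153) - 4593) = 2044/(-158476/153 - 4593) = 2044/(-861205/153) = 2044*(-153/861205) = -312732/861205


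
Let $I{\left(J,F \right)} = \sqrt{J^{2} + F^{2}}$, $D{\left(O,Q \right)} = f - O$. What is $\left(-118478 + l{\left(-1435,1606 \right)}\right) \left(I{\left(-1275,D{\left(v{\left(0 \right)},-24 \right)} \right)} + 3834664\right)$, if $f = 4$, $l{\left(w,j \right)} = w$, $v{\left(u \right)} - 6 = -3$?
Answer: $-459826064232 - 119913 \sqrt{1625626} \approx -4.5998 \cdot 10^{11}$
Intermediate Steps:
$v{\left(u \right)} = 3$ ($v{\left(u \right)} = 6 - 3 = 3$)
$D{\left(O,Q \right)} = 4 - O$
$I{\left(J,F \right)} = \sqrt{F^{2} + J^{2}}$
$\left(-118478 + l{\left(-1435,1606 \right)}\right) \left(I{\left(-1275,D{\left(v{\left(0 \right)},-24 \right)} \right)} + 3834664\right) = \left(-118478 - 1435\right) \left(\sqrt{\left(4 - 3\right)^{2} + \left(-1275\right)^{2}} + 3834664\right) = - 119913 \left(\sqrt{\left(4 - 3\right)^{2} + 1625625} + 3834664\right) = - 119913 \left(\sqrt{1^{2} + 1625625} + 3834664\right) = - 119913 \left(\sqrt{1 + 1625625} + 3834664\right) = - 119913 \left(\sqrt{1625626} + 3834664\right) = - 119913 \left(3834664 + \sqrt{1625626}\right) = -459826064232 - 119913 \sqrt{1625626}$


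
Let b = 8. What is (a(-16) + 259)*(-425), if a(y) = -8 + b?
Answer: -110075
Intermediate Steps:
a(y) = 0 (a(y) = -8 + 8 = 0)
(a(-16) + 259)*(-425) = (0 + 259)*(-425) = 259*(-425) = -110075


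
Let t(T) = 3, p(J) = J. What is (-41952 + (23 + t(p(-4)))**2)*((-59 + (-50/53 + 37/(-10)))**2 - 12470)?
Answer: 24404874991841/70225 ≈ 3.4752e+8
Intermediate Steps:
(-41952 + (23 + t(p(-4)))**2)*((-59 + (-50/53 + 37/(-10)))**2 - 12470) = (-41952 + (23 + 3)**2)*((-59 + (-50/53 + 37/(-10)))**2 - 12470) = (-41952 + 26**2)*((-59 + (-50*1/53 + 37*(-1/10)))**2 - 12470) = (-41952 + 676)*((-59 + (-50/53 - 37/10))**2 - 12470) = -41276*((-59 - 2461/530)**2 - 12470) = -41276*((-33731/530)**2 - 12470) = -41276*(1137780361/280900 - 12470) = -41276*(-2365042639/280900) = 24404874991841/70225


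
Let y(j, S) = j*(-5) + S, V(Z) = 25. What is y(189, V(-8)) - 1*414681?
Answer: -415601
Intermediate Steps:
y(j, S) = S - 5*j (y(j, S) = -5*j + S = S - 5*j)
y(189, V(-8)) - 1*414681 = (25 - 5*189) - 1*414681 = (25 - 945) - 414681 = -920 - 414681 = -415601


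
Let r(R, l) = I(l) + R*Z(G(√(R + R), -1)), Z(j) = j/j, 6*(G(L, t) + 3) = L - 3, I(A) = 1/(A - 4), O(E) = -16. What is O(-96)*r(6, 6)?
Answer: -104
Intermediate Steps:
I(A) = 1/(-4 + A)
G(L, t) = -7/2 + L/6 (G(L, t) = -3 + (L - 3)/6 = -3 + (-3 + L)/6 = -3 + (-½ + L/6) = -7/2 + L/6)
Z(j) = 1
r(R, l) = R + 1/(-4 + l) (r(R, l) = 1/(-4 + l) + R*1 = 1/(-4 + l) + R = R + 1/(-4 + l))
O(-96)*r(6, 6) = -16*(1 + 6*(-4 + 6))/(-4 + 6) = -16*(1 + 6*2)/2 = -8*(1 + 12) = -8*13 = -16*13/2 = -104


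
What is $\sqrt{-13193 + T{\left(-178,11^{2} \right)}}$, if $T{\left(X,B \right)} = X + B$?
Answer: $5 i \sqrt{530} \approx 115.11 i$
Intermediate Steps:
$T{\left(X,B \right)} = B + X$
$\sqrt{-13193 + T{\left(-178,11^{2} \right)}} = \sqrt{-13193 - \left(178 - 11^{2}\right)} = \sqrt{-13193 + \left(121 - 178\right)} = \sqrt{-13193 - 57} = \sqrt{-13250} = 5 i \sqrt{530}$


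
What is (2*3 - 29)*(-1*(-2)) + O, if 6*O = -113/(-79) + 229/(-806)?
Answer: -5833679/127348 ≈ -45.809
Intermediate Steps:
O = 24329/127348 (O = (-113/(-79) + 229/(-806))/6 = (-113*(-1/79) + 229*(-1/806))/6 = (113/79 - 229/806)/6 = (⅙)*(72987/63674) = 24329/127348 ≈ 0.19104)
(2*3 - 29)*(-1*(-2)) + O = (2*3 - 29)*(-1*(-2)) + 24329/127348 = (6 - 29)*2 + 24329/127348 = -23*2 + 24329/127348 = -46 + 24329/127348 = -5833679/127348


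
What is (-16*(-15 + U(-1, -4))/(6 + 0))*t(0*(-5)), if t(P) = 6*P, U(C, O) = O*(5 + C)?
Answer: 0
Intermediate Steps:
(-16*(-15 + U(-1, -4))/(6 + 0))*t(0*(-5)) = (-16*(-15 - 4*(5 - 1))/(6 + 0))*(6*(0*(-5))) = (-16*(-15 - 4*4)/6)*(6*0) = -16*(-15 - 16)/6*0 = -(-496)/6*0 = -16*(-31/6)*0 = (248/3)*0 = 0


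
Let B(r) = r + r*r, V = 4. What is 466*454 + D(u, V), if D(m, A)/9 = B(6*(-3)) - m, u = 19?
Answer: 214147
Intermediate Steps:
B(r) = r + r²
D(m, A) = 2754 - 9*m (D(m, A) = 9*((6*(-3))*(1 + 6*(-3)) - m) = 9*(-18*(1 - 18) - m) = 9*(-18*(-17) - m) = 9*(306 - m) = 2754 - 9*m)
466*454 + D(u, V) = 466*454 + (2754 - 9*19) = 211564 + (2754 - 171) = 211564 + 2583 = 214147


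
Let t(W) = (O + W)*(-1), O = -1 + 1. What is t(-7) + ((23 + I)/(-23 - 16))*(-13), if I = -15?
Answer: 29/3 ≈ 9.6667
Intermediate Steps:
O = 0
t(W) = -W (t(W) = (0 + W)*(-1) = W*(-1) = -W)
t(-7) + ((23 + I)/(-23 - 16))*(-13) = -1*(-7) + ((23 - 15)/(-23 - 16))*(-13) = 7 + (8/(-39))*(-13) = 7 + (8*(-1/39))*(-13) = 7 - 8/39*(-13) = 7 + 8/3 = 29/3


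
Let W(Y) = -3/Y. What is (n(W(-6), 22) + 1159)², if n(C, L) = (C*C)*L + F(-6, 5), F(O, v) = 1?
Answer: 5433561/4 ≈ 1.3584e+6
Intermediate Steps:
n(C, L) = 1 + L*C² (n(C, L) = (C*C)*L + 1 = C²*L + 1 = L*C² + 1 = 1 + L*C²)
(n(W(-6), 22) + 1159)² = ((1 + 22*(-3/(-6))²) + 1159)² = ((1 + 22*(-3*(-⅙))²) + 1159)² = ((1 + 22*(½)²) + 1159)² = ((1 + 22*(¼)) + 1159)² = ((1 + 11/2) + 1159)² = (13/2 + 1159)² = (2331/2)² = 5433561/4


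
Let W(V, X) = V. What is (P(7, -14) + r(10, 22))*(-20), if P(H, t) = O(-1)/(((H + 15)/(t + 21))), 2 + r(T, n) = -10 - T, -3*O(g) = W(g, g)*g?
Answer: 14590/33 ≈ 442.12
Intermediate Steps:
O(g) = -g**2/3 (O(g) = -g*g/3 = -g**2/3)
r(T, n) = -12 - T (r(T, n) = -2 + (-10 - T) = -12 - T)
P(H, t) = -(21 + t)/(3*(15 + H)) (P(H, t) = (-1/3*(-1)**2)/(((H + 15)/(t + 21))) = (-1/3*1)/(((15 + H)/(21 + t))) = -(21 + t)/(15 + H)/3 = -(21 + t)/(3*(15 + H)))
(P(7, -14) + r(10, 22))*(-20) = ((-21 - 1*(-14))/(3*(15 + 7)) + (-12 - 1*10))*(-20) = ((1/3)*(-21 + 14)/22 + (-12 - 10))*(-20) = ((1/3)*(1/22)*(-7) - 22)*(-20) = (-7/66 - 22)*(-20) = -1459/66*(-20) = 14590/33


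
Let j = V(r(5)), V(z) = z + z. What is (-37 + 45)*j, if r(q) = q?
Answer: 80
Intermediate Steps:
V(z) = 2*z
j = 10 (j = 2*5 = 10)
(-37 + 45)*j = (-37 + 45)*10 = 8*10 = 80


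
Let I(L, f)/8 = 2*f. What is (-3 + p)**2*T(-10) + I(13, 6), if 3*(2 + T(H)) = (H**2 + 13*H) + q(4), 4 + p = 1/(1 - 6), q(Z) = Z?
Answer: -11424/25 ≈ -456.96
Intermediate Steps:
I(L, f) = 16*f (I(L, f) = 8*(2*f) = 16*f)
p = -21/5 (p = -4 + 1/(1 - 6) = -4 + 1/(-5) = -4 - 1/5 = -21/5 ≈ -4.2000)
T(H) = -2/3 + H**2/3 + 13*H/3 (T(H) = -2 + ((H**2 + 13*H) + 4)/3 = -2 + (4 + H**2 + 13*H)/3 = -2 + (4/3 + H**2/3 + 13*H/3) = -2/3 + H**2/3 + 13*H/3)
(-3 + p)**2*T(-10) + I(13, 6) = (-3 - 21/5)**2*(-2/3 + (1/3)*(-10)**2 + (13/3)*(-10)) + 16*6 = (-36/5)**2*(-2/3 + (1/3)*100 - 130/3) + 96 = 1296*(-2/3 + 100/3 - 130/3)/25 + 96 = (1296/25)*(-32/3) + 96 = -13824/25 + 96 = -11424/25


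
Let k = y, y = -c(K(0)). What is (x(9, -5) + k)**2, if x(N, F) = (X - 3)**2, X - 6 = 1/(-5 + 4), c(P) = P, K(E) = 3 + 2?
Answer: 1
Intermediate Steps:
K(E) = 5
X = 5 (X = 6 + 1/(-5 + 4) = 6 + 1/(-1) = 6 - 1 = 5)
x(N, F) = 4 (x(N, F) = (5 - 3)**2 = 2**2 = 4)
y = -5 (y = -1*5 = -5)
k = -5
(x(9, -5) + k)**2 = (4 - 5)**2 = (-1)**2 = 1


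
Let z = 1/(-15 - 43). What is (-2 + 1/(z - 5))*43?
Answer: -27520/291 ≈ -94.570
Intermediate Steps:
z = -1/58 (z = 1/(-58) = -1/58 ≈ -0.017241)
(-2 + 1/(z - 5))*43 = (-2 + 1/(-1/58 - 5))*43 = (-2 + 1/(-291/58))*43 = (-2 - 58/291)*43 = -640/291*43 = -27520/291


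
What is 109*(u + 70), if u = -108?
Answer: -4142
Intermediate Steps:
109*(u + 70) = 109*(-108 + 70) = 109*(-38) = -4142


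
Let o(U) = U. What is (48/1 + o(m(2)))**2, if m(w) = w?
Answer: 2500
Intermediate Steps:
(48/1 + o(m(2)))**2 = (48/1 + 2)**2 = (48*1 + 2)**2 = (48 + 2)**2 = 50**2 = 2500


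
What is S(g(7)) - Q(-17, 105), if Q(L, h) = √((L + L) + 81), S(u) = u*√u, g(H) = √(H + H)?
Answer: 14^(¾) - √47 ≈ 0.38197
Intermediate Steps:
g(H) = √2*√H (g(H) = √(2*H) = √2*√H)
S(u) = u^(3/2)
Q(L, h) = √(81 + 2*L) (Q(L, h) = √(2*L + 81) = √(81 + 2*L))
S(g(7)) - Q(-17, 105) = (√2*√7)^(3/2) - √(81 + 2*(-17)) = (√14)^(3/2) - √(81 - 34) = 14^(¾) - √47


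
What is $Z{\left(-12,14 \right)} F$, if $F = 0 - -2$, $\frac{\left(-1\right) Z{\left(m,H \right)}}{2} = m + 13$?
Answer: $-4$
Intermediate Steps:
$Z{\left(m,H \right)} = -26 - 2 m$ ($Z{\left(m,H \right)} = - 2 \left(m + 13\right) = - 2 \left(13 + m\right) = -26 - 2 m$)
$F = 2$ ($F = 0 + 2 = 2$)
$Z{\left(-12,14 \right)} F = \left(-26 - -24\right) 2 = \left(-26 + 24\right) 2 = \left(-2\right) 2 = -4$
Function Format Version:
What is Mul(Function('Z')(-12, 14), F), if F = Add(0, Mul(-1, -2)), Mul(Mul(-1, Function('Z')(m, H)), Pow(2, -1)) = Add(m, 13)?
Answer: -4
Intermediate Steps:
Function('Z')(m, H) = Add(-26, Mul(-2, m)) (Function('Z')(m, H) = Mul(-2, Add(m, 13)) = Mul(-2, Add(13, m)) = Add(-26, Mul(-2, m)))
F = 2 (F = Add(0, 2) = 2)
Mul(Function('Z')(-12, 14), F) = Mul(Add(-26, Mul(-2, -12)), 2) = Mul(Add(-26, 24), 2) = Mul(-2, 2) = -4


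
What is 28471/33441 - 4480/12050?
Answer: 272197/567555 ≈ 0.47960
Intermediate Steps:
28471/33441 - 4480/12050 = 28471*(1/33441) - 4480*1/12050 = 401/471 - 448/1205 = 272197/567555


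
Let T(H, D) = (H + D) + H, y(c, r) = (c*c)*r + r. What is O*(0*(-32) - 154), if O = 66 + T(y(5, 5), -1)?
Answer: -50050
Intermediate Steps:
y(c, r) = r + r*c² (y(c, r) = c²*r + r = r*c² + r = r + r*c²)
T(H, D) = D + 2*H (T(H, D) = (D + H) + H = D + 2*H)
O = 325 (O = 66 + (-1 + 2*(5*(1 + 5²))) = 66 + (-1 + 2*(5*(1 + 25))) = 66 + (-1 + 2*(5*26)) = 66 + (-1 + 2*130) = 66 + (-1 + 260) = 66 + 259 = 325)
O*(0*(-32) - 154) = 325*(0*(-32) - 154) = 325*(0 - 154) = 325*(-154) = -50050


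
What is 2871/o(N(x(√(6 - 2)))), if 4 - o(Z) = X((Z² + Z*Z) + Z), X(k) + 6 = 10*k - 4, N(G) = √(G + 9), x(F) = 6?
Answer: -410553/40148 + 14355*√15/40148 ≈ -8.8412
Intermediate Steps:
N(G) = √(9 + G)
X(k) = -10 + 10*k (X(k) = -6 + (10*k - 4) = -6 + (-4 + 10*k) = -10 + 10*k)
o(Z) = 14 - 20*Z² - 10*Z (o(Z) = 4 - (-10 + 10*((Z² + Z*Z) + Z)) = 4 - (-10 + 10*((Z² + Z²) + Z)) = 4 - (-10 + 10*(2*Z² + Z)) = 4 - (-10 + 10*(Z + 2*Z²)) = 4 - (-10 + (10*Z + 20*Z²)) = 4 - (-10 + 10*Z + 20*Z²) = 4 + (10 - 20*Z² - 10*Z) = 14 - 20*Z² - 10*Z)
2871/o(N(x(√(6 - 2)))) = 2871/(14 - 20*(√(9 + 6))² - 10*√(9 + 6)) = 2871/(14 - 20*(√15)² - 10*√15) = 2871/(14 - 20*15 - 10*√15) = 2871/(14 - 300 - 10*√15) = 2871/(-286 - 10*√15)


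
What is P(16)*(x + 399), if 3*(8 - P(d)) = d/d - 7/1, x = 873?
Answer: 12720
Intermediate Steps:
P(d) = 10 (P(d) = 8 - (d/d - 7/1)/3 = 8 - (1 - 7*1)/3 = 8 - (1 - 7)/3 = 8 - 1/3*(-6) = 8 + 2 = 10)
P(16)*(x + 399) = 10*(873 + 399) = 10*1272 = 12720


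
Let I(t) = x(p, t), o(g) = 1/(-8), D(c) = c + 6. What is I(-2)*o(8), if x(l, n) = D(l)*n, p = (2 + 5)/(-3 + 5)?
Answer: 19/8 ≈ 2.3750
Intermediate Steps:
D(c) = 6 + c
p = 7/2 ≈ 3.5000
x(l, n) = n*(6 + l) (x(l, n) = (6 + l)*n = n*(6 + l))
o(g) = -⅛ (o(g) = 1*(-⅛) = -⅛)
I(t) = 19*t/2 (I(t) = t*(6 + 7/2) = t*(19/2) = 19*t/2)
I(-2)*o(8) = ((19/2)*(-2))*(-⅛) = -19*(-⅛) = 19/8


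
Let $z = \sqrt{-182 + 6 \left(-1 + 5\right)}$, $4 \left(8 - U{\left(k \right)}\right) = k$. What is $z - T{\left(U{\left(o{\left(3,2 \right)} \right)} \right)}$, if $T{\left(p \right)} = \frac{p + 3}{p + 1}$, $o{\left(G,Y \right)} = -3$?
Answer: $- \frac{47}{39} + i \sqrt{158} \approx -1.2051 + 12.57 i$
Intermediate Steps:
$U{\left(k \right)} = 8 - \frac{k}{4}$
$z = i \sqrt{158}$ ($z = \sqrt{-182 + 6 \cdot 4} = \sqrt{-182 + 24} = \sqrt{-158} = i \sqrt{158} \approx 12.57 i$)
$T{\left(p \right)} = \frac{3 + p}{1 + p}$
$z - T{\left(U{\left(o{\left(3,2 \right)} \right)} \right)} = i \sqrt{158} - \frac{3 + \left(8 - - \frac{3}{4}\right)}{1 + \left(8 - - \frac{3}{4}\right)} = i \sqrt{158} - \frac{3 + \left(8 + \frac{3}{4}\right)}{1 + \left(8 + \frac{3}{4}\right)} = i \sqrt{158} - \frac{3 + \frac{35}{4}}{1 + \frac{35}{4}} = i \sqrt{158} - \frac{1}{\frac{39}{4}} \cdot \frac{47}{4} = i \sqrt{158} - \frac{4}{39} \cdot \frac{47}{4} = i \sqrt{158} - \frac{47}{39} = - \frac{47}{39} + i \sqrt{158}$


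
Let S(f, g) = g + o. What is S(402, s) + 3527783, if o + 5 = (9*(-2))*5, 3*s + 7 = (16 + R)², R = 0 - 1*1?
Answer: 10583282/3 ≈ 3.5278e+6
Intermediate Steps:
R = -1 (R = 0 - 1 = -1)
s = 218/3 (s = -7/3 + (16 - 1)²/3 = -7/3 + (⅓)*15² = -7/3 + (⅓)*225 = -7/3 + 75 = 218/3 ≈ 72.667)
o = -95 (o = -5 + (9*(-2))*5 = -5 - 18*5 = -5 - 90 = -95)
S(f, g) = -95 + g (S(f, g) = g - 95 = -95 + g)
S(402, s) + 3527783 = (-95 + 218/3) + 3527783 = -67/3 + 3527783 = 10583282/3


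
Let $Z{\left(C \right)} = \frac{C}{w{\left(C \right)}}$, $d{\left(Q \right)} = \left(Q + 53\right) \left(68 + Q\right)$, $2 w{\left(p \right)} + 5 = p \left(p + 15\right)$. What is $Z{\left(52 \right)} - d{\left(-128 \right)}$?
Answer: $- \frac{15655396}{3479} \approx -4500.0$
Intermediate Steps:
$w{\left(p \right)} = - \frac{5}{2} + \frac{p \left(15 + p\right)}{2}$ ($w{\left(p \right)} = - \frac{5}{2} + \frac{p \left(p + 15\right)}{2} = - \frac{5}{2} + \frac{p \left(15 + p\right)}{2}$)
$d{\left(Q \right)} = \left(53 + Q\right) \left(68 + Q\right)$
$Z{\left(C \right)} = \frac{C}{- \frac{5}{2} + \frac{C^{2}}{2} + \frac{15 C}{2}}$
$Z{\left(52 \right)} - d{\left(-128 \right)} = 2 \cdot 52 \frac{1}{-5 + 52^{2} + 15 \cdot 52} - \left(3604 + \left(-128\right)^{2} + 121 \left(-128\right)\right) = 2 \cdot 52 \frac{1}{-5 + 2704 + 780} - \left(3604 + 16384 - 15488\right) = 2 \cdot 52 \cdot \frac{1}{3479} - 4500 = \frac{104}{3479} - 4500 = - \frac{15655396}{3479}$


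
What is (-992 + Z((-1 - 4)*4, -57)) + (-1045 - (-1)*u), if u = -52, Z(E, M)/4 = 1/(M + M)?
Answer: -119075/57 ≈ -2089.0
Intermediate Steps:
Z(E, M) = 2/M (Z(E, M) = 4/(M + M) = 4/((2*M)) = 4*(1/(2*M)) = 2/M)
(-992 + Z((-1 - 4)*4, -57)) + (-1045 - (-1)*u) = (-992 + 2/(-57)) + (-1045 - (-1)*(-52)) = (-992 + 2*(-1/57)) + (-1045 - 1*52) = (-992 - 2/57) + (-1045 - 52) = -56546/57 - 1097 = -119075/57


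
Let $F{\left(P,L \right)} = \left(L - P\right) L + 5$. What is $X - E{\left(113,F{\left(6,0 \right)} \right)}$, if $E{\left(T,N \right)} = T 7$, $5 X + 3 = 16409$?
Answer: $\frac{12451}{5} \approx 2490.2$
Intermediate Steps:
$X = \frac{16406}{5}$ ($X = - \frac{3}{5} + \frac{1}{5} \cdot 16409 = - \frac{3}{5} + \frac{16409}{5} = \frac{16406}{5} \approx 3281.2$)
$F{\left(P,L \right)} = 5 + L \left(L - P\right)$ ($F{\left(P,L \right)} = L \left(L - P\right) + 5 = 5 + L \left(L - P\right)$)
$E{\left(T,N \right)} = 7 T$
$X - E{\left(113,F{\left(6,0 \right)} \right)} = \frac{16406}{5} - 7 \cdot 113 = \frac{16406}{5} - 791 = \frac{12451}{5}$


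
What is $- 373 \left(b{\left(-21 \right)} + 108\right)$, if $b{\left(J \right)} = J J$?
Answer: $-204777$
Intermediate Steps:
$b{\left(J \right)} = J^{2}$
$- 373 \left(b{\left(-21 \right)} + 108\right) = - 373 \left(\left(-21\right)^{2} + 108\right) = - 373 \left(441 + 108\right) = \left(-373\right) 549 = -204777$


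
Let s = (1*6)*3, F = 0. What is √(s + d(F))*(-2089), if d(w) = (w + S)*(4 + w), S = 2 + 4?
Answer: -2089*√42 ≈ -13538.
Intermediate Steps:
S = 6
d(w) = (4 + w)*(6 + w) (d(w) = (w + 6)*(4 + w) = (6 + w)*(4 + w) = (4 + w)*(6 + w))
s = 18 (s = 6*3 = 18)
√(s + d(F))*(-2089) = √(18 + (24 + 0² + 10*0))*(-2089) = √(18 + (24 + 0 + 0))*(-2089) = √(18 + 24)*(-2089) = √42*(-2089) = -2089*√42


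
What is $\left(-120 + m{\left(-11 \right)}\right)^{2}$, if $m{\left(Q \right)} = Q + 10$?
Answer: $14641$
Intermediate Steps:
$m{\left(Q \right)} = 10 + Q$
$\left(-120 + m{\left(-11 \right)}\right)^{2} = \left(-120 + \left(10 - 11\right)\right)^{2} = \left(-120 - 1\right)^{2} = \left(-121\right)^{2} = 14641$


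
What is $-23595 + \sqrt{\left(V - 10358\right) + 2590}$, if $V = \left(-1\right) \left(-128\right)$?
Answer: $-23595 + 2 i \sqrt{1910} \approx -23595.0 + 87.407 i$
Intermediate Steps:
$V = 128$
$-23595 + \sqrt{\left(V - 10358\right) + 2590} = -23595 + \sqrt{\left(128 - 10358\right) + 2590} = -23595 + \sqrt{-10230 + 2590} = -23595 + \sqrt{-7640} = -23595 + 2 i \sqrt{1910}$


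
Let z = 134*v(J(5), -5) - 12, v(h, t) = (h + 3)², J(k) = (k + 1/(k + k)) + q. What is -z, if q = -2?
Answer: -248707/50 ≈ -4974.1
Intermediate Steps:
J(k) = -2 + k + 1/(2*k) (J(k) = (k + 1/(k + k)) - 2 = (k + 1/(2*k)) - 2 = -2 + k + 1/(2*k))
v(h, t) = (3 + h)²
z = 248707/50 (z = 134*(3 + (-2 + 5 + (½)/5))² - 12 = 134*(3 + (-2 + 5 + (½)*(⅕)))² - 12 = 134*(3 + (-2 + 5 + ⅒))² - 12 = 134*(3 + 31/10)² - 12 = 134*(61/10)² - 12 = 134*(3721/100) - 12 = 249307/50 - 12 = 248707/50 ≈ 4974.1)
-z = -1*248707/50 = -248707/50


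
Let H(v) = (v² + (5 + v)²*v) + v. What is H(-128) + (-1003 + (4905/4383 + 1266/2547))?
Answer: -794368841698/413463 ≈ -1.9213e+6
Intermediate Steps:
H(v) = v + v² + v*(5 + v)² (H(v) = (v² + v*(5 + v)²) + v = v + v² + v*(5 + v)²)
H(-128) + (-1003 + (4905/4383 + 1266/2547)) = -128*(1 - 128 + (5 - 128)²) + (-1003 + (4905/4383 + 1266/2547)) = -128*(1 - 128 + (-123)²) + (-1003 + (4905*(1/4383) + 1266*(1/2547))) = -128*(1 - 128 + 15129) + (-1003 + (545/487 + 422/849)) = -128*15002 + (-1003 + 668219/413463) = -1920256 - 414035170/413463 = -794368841698/413463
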